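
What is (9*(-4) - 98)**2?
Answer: 17956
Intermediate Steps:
(9*(-4) - 98)**2 = (-36 - 98)**2 = (-134)**2 = 17956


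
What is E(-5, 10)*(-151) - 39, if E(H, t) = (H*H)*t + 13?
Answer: -39752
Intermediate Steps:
E(H, t) = 13 + t*H² (E(H, t) = H²*t + 13 = t*H² + 13 = 13 + t*H²)
E(-5, 10)*(-151) - 39 = (13 + 10*(-5)²)*(-151) - 39 = (13 + 10*25)*(-151) - 39 = (13 + 250)*(-151) - 39 = 263*(-151) - 39 = -39713 - 39 = -39752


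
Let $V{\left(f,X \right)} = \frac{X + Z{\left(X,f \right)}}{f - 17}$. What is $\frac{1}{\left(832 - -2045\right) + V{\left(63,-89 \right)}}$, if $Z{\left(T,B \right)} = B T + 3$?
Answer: $\frac{46}{126649} \approx 0.00036321$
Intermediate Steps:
$Z{\left(T,B \right)} = 3 + B T$
$V{\left(f,X \right)} = \frac{3 + X + X f}{-17 + f}$ ($V{\left(f,X \right)} = \frac{X + \left(3 + f X\right)}{f - 17} = \frac{X + \left(3 + X f\right)}{-17 + f} = \frac{3 + X + X f}{-17 + f}$)
$\frac{1}{\left(832 - -2045\right) + V{\left(63,-89 \right)}} = \frac{1}{\left(832 - -2045\right) + \frac{3 - 89 - 5607}{-17 + 63}} = \frac{1}{\left(832 + 2045\right) + \frac{3 - 89 - 5607}{46}} = \frac{1}{2877 + \frac{1}{46} \left(-5693\right)} = \frac{1}{2877 - \frac{5693}{46}} = \frac{1}{\frac{126649}{46}} = \frac{46}{126649}$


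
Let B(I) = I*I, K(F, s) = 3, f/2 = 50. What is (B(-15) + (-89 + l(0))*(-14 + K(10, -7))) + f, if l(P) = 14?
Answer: 1150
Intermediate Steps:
f = 100 (f = 2*50 = 100)
B(I) = I**2
(B(-15) + (-89 + l(0))*(-14 + K(10, -7))) + f = ((-15)**2 + (-89 + 14)*(-14 + 3)) + 100 = (225 - 75*(-11)) + 100 = (225 + 825) + 100 = 1050 + 100 = 1150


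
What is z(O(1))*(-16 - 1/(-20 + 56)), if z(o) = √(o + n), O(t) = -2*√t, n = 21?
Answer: -577*√19/36 ≈ -69.864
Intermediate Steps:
z(o) = √(21 + o) (z(o) = √(o + 21) = √(21 + o))
z(O(1))*(-16 - 1/(-20 + 56)) = √(21 - 2*√1)*(-16 - 1/(-20 + 56)) = √(21 - 2*1)*(-16 - 1/36) = √(21 - 2)*(-16 - 1*1/36) = √19*(-16 - 1/36) = √19*(-577/36) = -577*√19/36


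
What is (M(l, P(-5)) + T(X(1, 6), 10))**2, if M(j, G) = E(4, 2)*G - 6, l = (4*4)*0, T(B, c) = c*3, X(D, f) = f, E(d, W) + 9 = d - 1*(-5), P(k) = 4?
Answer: 576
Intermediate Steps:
E(d, W) = -4 + d (E(d, W) = -9 + (d - 1*(-5)) = -9 + (d + 5) = -9 + (5 + d) = -4 + d)
T(B, c) = 3*c
l = 0 (l = 16*0 = 0)
M(j, G) = -6 (M(j, G) = (-4 + 4)*G - 6 = 0*G - 6 = 0 - 6 = -6)
(M(l, P(-5)) + T(X(1, 6), 10))**2 = (-6 + 3*10)**2 = (-6 + 30)**2 = 24**2 = 576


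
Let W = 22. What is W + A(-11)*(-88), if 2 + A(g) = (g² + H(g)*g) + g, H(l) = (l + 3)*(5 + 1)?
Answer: -55946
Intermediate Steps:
H(l) = 18 + 6*l (H(l) = (3 + l)*6 = 18 + 6*l)
A(g) = -2 + g + g² + g*(18 + 6*g) (A(g) = -2 + ((g² + (18 + 6*g)*g) + g) = -2 + ((g² + g*(18 + 6*g)) + g) = -2 + (g + g² + g*(18 + 6*g)) = -2 + g + g² + g*(18 + 6*g))
W + A(-11)*(-88) = 22 + (-2 + 7*(-11)² + 19*(-11))*(-88) = 22 + (-2 + 7*121 - 209)*(-88) = 22 + (-2 + 847 - 209)*(-88) = 22 + 636*(-88) = 22 - 55968 = -55946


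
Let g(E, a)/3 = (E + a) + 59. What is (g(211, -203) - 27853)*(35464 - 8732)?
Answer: -739193264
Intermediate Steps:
g(E, a) = 177 + 3*E + 3*a (g(E, a) = 3*((E + a) + 59) = 3*(59 + E + a) = 177 + 3*E + 3*a)
(g(211, -203) - 27853)*(35464 - 8732) = ((177 + 3*211 + 3*(-203)) - 27853)*(35464 - 8732) = ((177 + 633 - 609) - 27853)*26732 = (201 - 27853)*26732 = -27652*26732 = -739193264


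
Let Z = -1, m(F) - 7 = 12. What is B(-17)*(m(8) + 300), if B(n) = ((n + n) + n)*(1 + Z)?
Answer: 0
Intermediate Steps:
m(F) = 19 (m(F) = 7 + 12 = 19)
B(n) = 0 (B(n) = ((n + n) + n)*(1 - 1) = (2*n + n)*0 = (3*n)*0 = 0)
B(-17)*(m(8) + 300) = 0*(19 + 300) = 0*319 = 0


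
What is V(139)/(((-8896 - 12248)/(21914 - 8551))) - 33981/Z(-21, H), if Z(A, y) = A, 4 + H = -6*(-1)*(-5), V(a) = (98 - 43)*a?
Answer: -475622857/148008 ≈ -3213.5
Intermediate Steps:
V(a) = 55*a
H = -34 (H = -4 - 6*(-1)*(-5) = -4 + 6*(-5) = -4 - 30 = -34)
V(139)/(((-8896 - 12248)/(21914 - 8551))) - 33981/Z(-21, H) = (55*139)/(((-8896 - 12248)/(21914 - 8551))) - 33981/(-21) = 7645/((-21144/13363)) - 33981*(-1/21) = 7645/((-21144*1/13363)) + 11327/7 = 7645/(-21144/13363) + 11327/7 = 7645*(-13363/21144) + 11327/7 = -102160135/21144 + 11327/7 = -475622857/148008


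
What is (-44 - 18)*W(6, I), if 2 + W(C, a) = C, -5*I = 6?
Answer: -248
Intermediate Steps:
I = -6/5 (I = -⅕*6 = -6/5 ≈ -1.2000)
W(C, a) = -2 + C
(-44 - 18)*W(6, I) = (-44 - 18)*(-2 + 6) = -62*4 = -248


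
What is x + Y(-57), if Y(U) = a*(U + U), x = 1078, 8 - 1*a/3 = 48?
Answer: 14758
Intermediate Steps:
a = -120 (a = 24 - 3*48 = 24 - 144 = -120)
Y(U) = -240*U (Y(U) = -120*(U + U) = -240*U)
x + Y(-57) = 1078 - 240*(-57) = 1078 + 13680 = 14758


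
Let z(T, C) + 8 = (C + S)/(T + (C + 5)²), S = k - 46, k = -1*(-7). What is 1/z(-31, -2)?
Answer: -22/135 ≈ -0.16296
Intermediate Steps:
k = 7
S = -39 (S = 7 - 46 = -39)
z(T, C) = -8 + (-39 + C)/(T + (5 + C)²) (z(T, C) = -8 + (C - 39)/(T + (C + 5)²) = -8 + (-39 + C)/(T + (5 + C)²))
1/z(-31, -2) = 1/((-39 - 2 - 8*(-31) - 8*(5 - 2)²)/(-31 + (5 - 2)²)) = 1/((-39 - 2 + 248 - 8*3²)/(-31 + 3²)) = 1/((-39 - 2 + 248 - 8*9)/(-31 + 9)) = 1/((-39 - 2 + 248 - 72)/(-22)) = 1/(-1/22*135) = 1/(-135/22) = -22/135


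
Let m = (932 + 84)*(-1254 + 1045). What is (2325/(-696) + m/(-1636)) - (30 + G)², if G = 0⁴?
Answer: -73400223/94888 ≈ -773.55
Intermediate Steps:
m = -212344 (m = 1016*(-209) = -212344)
G = 0
(2325/(-696) + m/(-1636)) - (30 + G)² = (2325/(-696) - 212344/(-1636)) - (30 + 0)² = (2325*(-1/696) - 212344*(-1/1636)) - 1*30² = (-775/232 + 53086/409) - 1*900 = 11998977/94888 - 900 = -73400223/94888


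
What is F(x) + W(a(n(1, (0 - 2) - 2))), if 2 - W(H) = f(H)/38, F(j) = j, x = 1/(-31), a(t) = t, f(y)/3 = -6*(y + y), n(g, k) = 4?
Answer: 3391/589 ≈ 5.7572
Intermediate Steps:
f(y) = -36*y (f(y) = 3*(-6*(y + y)) = 3*(-12*y) = -36*y)
x = -1/31 ≈ -0.032258
W(H) = 2 + 18*H/19 (W(H) = 2 - (-36*H)/38 = 2 - (-18)*H/19 = 2 + 18*H/19)
F(x) + W(a(n(1, (0 - 2) - 2))) = -1/31 + (2 + (18/19)*4) = -1/31 + (2 + 72/19) = -1/31 + 110/19 = 3391/589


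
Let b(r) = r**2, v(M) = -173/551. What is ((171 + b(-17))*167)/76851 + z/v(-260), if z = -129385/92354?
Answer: 6706166746325/1227867024942 ≈ 5.4616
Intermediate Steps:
v(M) = -173/551 (v(M) = -173*1/551 = -173/551)
z = -129385/92354 (z = -129385*1/92354 = -129385/92354 ≈ -1.4010)
((171 + b(-17))*167)/76851 + z/v(-260) = ((171 + (-17)**2)*167)/76851 - 129385/(92354*(-173/551)) = ((171 + 289)*167)*(1/76851) - 129385/92354*(-551/173) = (460*167)*(1/76851) + 71291135/15977242 = 76820*(1/76851) + 71291135/15977242 = 76820/76851 + 71291135/15977242 = 6706166746325/1227867024942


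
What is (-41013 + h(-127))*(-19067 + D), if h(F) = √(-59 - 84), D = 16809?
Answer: 92607354 - 2258*I*√143 ≈ 9.2607e+7 - 27002.0*I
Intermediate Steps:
h(F) = I*√143 (h(F) = √(-143) = I*√143)
(-41013 + h(-127))*(-19067 + D) = (-41013 + I*√143)*(-19067 + 16809) = (-41013 + I*√143)*(-2258) = 92607354 - 2258*I*√143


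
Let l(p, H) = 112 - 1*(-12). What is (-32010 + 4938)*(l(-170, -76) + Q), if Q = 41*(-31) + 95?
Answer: 28479744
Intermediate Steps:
Q = -1176 (Q = -1271 + 95 = -1176)
l(p, H) = 124 (l(p, H) = 112 + 12 = 124)
(-32010 + 4938)*(l(-170, -76) + Q) = (-32010 + 4938)*(124 - 1176) = -27072*(-1052) = 28479744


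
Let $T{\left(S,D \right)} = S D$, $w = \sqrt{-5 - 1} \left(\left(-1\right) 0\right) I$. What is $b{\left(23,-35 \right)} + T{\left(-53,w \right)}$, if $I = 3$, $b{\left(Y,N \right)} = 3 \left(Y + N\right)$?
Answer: $-36$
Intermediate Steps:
$b{\left(Y,N \right)} = 3 N + 3 Y$ ($b{\left(Y,N \right)} = 3 \left(N + Y\right) = 3 N + 3 Y$)
$w = 0$ ($w = \sqrt{-5 - 1} \left(\left(-1\right) 0\right) 3 = \sqrt{-6} \cdot 0 \cdot 3 = i \sqrt{6} \cdot 0 \cdot 3 = 0 \cdot 3 = 0$)
$T{\left(S,D \right)} = D S$
$b{\left(23,-35 \right)} + T{\left(-53,w \right)} = \left(3 \left(-35\right) + 3 \cdot 23\right) + 0 \left(-53\right) = \left(-105 + 69\right) + 0 = -36 + 0 = -36$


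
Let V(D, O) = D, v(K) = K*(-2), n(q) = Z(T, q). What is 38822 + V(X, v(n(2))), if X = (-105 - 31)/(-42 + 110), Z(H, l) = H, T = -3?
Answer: 38820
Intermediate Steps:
n(q) = -3
v(K) = -2*K
X = -2 (X = -136/68 = -136*1/68 = -2)
38822 + V(X, v(n(2))) = 38822 - 2 = 38820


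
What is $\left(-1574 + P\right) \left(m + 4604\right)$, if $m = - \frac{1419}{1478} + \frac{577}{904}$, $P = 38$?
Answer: $- \frac{590498849088}{83507} \approx -7.0712 \cdot 10^{6}$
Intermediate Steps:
$m = - \frac{214985}{668056}$ ($m = \left(-1419\right) \frac{1}{1478} + 577 \cdot \frac{1}{904} = - \frac{1419}{1478} + \frac{577}{904} = - \frac{214985}{668056} \approx -0.32181$)
$\left(-1574 + P\right) \left(m + 4604\right) = \left(-1574 + 38\right) \left(- \frac{214985}{668056} + 4604\right) = \left(-1536\right) \frac{3075514839}{668056} = - \frac{590498849088}{83507}$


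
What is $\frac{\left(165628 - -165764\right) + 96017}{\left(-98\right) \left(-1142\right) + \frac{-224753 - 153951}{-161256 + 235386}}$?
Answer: $\frac{15841914585}{4147977188} \approx 3.8192$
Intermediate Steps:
$\frac{\left(165628 - -165764\right) + 96017}{\left(-98\right) \left(-1142\right) + \frac{-224753 - 153951}{-161256 + 235386}} = \frac{\left(165628 + 165764\right) + 96017}{111916 - \frac{378704}{74130}} = \frac{331392 + 96017}{111916 - \frac{189352}{37065}} = \frac{427409}{111916 - \frac{189352}{37065}} = \frac{427409}{\frac{4147977188}{37065}} = 427409 \cdot \frac{37065}{4147977188} = \frac{15841914585}{4147977188}$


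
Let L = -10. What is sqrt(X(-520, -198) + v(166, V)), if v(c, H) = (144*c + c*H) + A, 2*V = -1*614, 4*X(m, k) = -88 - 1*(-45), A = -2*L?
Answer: I*sqrt(108195)/2 ≈ 164.47*I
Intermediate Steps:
A = 20 (A = -2*(-10) = 20)
X(m, k) = -43/4 (X(m, k) = (-88 - 1*(-45))/4 = (-88 + 45)/4 = (1/4)*(-43) = -43/4)
V = -307 (V = (-1*614)/2 = (1/2)*(-614) = -307)
v(c, H) = 20 + 144*c + H*c (v(c, H) = (144*c + c*H) + 20 = (144*c + H*c) + 20 = 20 + 144*c + H*c)
sqrt(X(-520, -198) + v(166, V)) = sqrt(-43/4 + (20 + 144*166 - 307*166)) = sqrt(-43/4 + (20 + 23904 - 50962)) = sqrt(-43/4 - 27038) = sqrt(-108195/4) = I*sqrt(108195)/2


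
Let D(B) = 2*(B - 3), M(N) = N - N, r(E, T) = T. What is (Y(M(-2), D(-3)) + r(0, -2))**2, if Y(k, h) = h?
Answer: 196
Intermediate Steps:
M(N) = 0
D(B) = -6 + 2*B (D(B) = 2*(-3 + B) = -6 + 2*B)
(Y(M(-2), D(-3)) + r(0, -2))**2 = ((-6 + 2*(-3)) - 2)**2 = ((-6 - 6) - 2)**2 = (-12 - 2)**2 = (-14)**2 = 196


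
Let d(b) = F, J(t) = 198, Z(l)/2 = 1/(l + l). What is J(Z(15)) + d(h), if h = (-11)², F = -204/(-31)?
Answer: 6342/31 ≈ 204.58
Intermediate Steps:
F = 204/31 (F = -204*(-1/31) = 204/31 ≈ 6.5806)
Z(l) = 1/l (Z(l) = 2/(l + l) = 2/((2*l)) = 2*(1/(2*l)) = 1/l)
h = 121
d(b) = 204/31
J(Z(15)) + d(h) = 198 + 204/31 = 6342/31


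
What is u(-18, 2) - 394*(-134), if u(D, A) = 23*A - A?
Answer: 52840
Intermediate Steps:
u(D, A) = 22*A
u(-18, 2) - 394*(-134) = 22*2 - 394*(-134) = 44 + 52796 = 52840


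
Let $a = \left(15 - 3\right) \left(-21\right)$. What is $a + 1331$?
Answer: $1079$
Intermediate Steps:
$a = -252$ ($a = 12 \left(-21\right) = -252$)
$a + 1331 = -252 + 1331 = 1079$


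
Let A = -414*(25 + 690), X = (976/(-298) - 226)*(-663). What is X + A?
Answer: -21456084/149 ≈ -1.4400e+5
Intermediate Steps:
X = 22649406/149 (X = (976*(-1/298) - 226)*(-663) = (-488/149 - 226)*(-663) = -34162/149*(-663) = 22649406/149 ≈ 1.5201e+5)
A = -296010 (A = -414*715 = -296010)
X + A = 22649406/149 - 296010 = -21456084/149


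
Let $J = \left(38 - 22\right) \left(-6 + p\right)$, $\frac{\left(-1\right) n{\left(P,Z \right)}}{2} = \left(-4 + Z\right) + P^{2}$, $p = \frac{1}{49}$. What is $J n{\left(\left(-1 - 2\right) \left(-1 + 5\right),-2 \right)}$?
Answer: $\frac{1293888}{49} \approx 26406.0$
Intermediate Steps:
$p = \frac{1}{49} \approx 0.020408$
$n{\left(P,Z \right)} = 8 - 2 Z - 2 P^{2}$ ($n{\left(P,Z \right)} = - 2 \left(\left(-4 + Z\right) + P^{2}\right) = - 2 \left(-4 + Z + P^{2}\right) = 8 - 2 Z - 2 P^{2}$)
$J = - \frac{4688}{49}$ ($J = \left(38 - 22\right) \left(-6 + \frac{1}{49}\right) = 16 \left(- \frac{293}{49}\right) = - \frac{4688}{49} \approx -95.673$)
$J n{\left(\left(-1 - 2\right) \left(-1 + 5\right),-2 \right)} = - \frac{4688 \left(8 - -4 - 2 \left(\left(-1 - 2\right) \left(-1 + 5\right)\right)^{2}\right)}{49} = - \frac{4688 \left(8 + 4 - 2 \left(\left(-3\right) 4\right)^{2}\right)}{49} = - \frac{4688 \left(8 + 4 - 2 \left(-12\right)^{2}\right)}{49} = - \frac{4688 \left(8 + 4 - 288\right)}{49} = \left(- \frac{4688}{49}\right) \left(-276\right) = \frac{1293888}{49}$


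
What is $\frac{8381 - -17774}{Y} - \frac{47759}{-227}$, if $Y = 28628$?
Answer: $\frac{1373181837}{6498556} \approx 211.31$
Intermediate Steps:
$\frac{8381 - -17774}{Y} - \frac{47759}{-227} = \frac{8381 - -17774}{28628} - \frac{47759}{-227} = \left(8381 + 17774\right) \frac{1}{28628} - - \frac{47759}{227} = 26155 \cdot \frac{1}{28628} + \frac{47759}{227} = \frac{26155}{28628} + \frac{47759}{227} = \frac{1373181837}{6498556}$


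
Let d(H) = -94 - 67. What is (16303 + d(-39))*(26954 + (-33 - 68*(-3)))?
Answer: 437851750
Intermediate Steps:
d(H) = -161
(16303 + d(-39))*(26954 + (-33 - 68*(-3))) = (16303 - 161)*(26954 + (-33 - 68*(-3))) = 16142*(26954 + (-33 + 204)) = 16142*(26954 + 171) = 16142*27125 = 437851750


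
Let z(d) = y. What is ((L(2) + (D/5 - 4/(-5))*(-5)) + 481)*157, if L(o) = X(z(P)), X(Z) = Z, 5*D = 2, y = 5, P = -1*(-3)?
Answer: 378056/5 ≈ 75611.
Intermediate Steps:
P = 3
D = ⅖ (D = (⅕)*2 = ⅖ ≈ 0.40000)
z(d) = 5
L(o) = 5
((L(2) + (D/5 - 4/(-5))*(-5)) + 481)*157 = ((5 + ((⅖)/5 - 4/(-5))*(-5)) + 481)*157 = ((5 + ((⅖)*(⅕) - 4*(-⅕))*(-5)) + 481)*157 = ((5 + (2/25 + ⅘)*(-5)) + 481)*157 = ((5 + (22/25)*(-5)) + 481)*157 = ((5 - 22/5) + 481)*157 = (⅗ + 481)*157 = (2408/5)*157 = 378056/5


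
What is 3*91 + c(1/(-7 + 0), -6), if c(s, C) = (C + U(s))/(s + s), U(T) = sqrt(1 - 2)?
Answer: 294 - 7*I/2 ≈ 294.0 - 3.5*I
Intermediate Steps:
U(T) = I (U(T) = sqrt(-1) = I)
c(s, C) = (I + C)/(2*s) (c(s, C) = (C + I)/(s + s) = (I + C)/((2*s)) = (I + C)*(1/(2*s)) = (I + C)/(2*s))
3*91 + c(1/(-7 + 0), -6) = 3*91 + (I - 6)/(2*(1/(-7 + 0))) = 273 + (-6 + I)/(2*(1/(-7))) = 273 + (-6 + I)/(2*(-1/7)) = 273 + (1/2)*(-7)*(-6 + I) = 273 + (21 - 7*I/2) = 294 - 7*I/2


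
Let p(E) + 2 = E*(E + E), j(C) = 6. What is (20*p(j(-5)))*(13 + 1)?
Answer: 19600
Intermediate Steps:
p(E) = -2 + 2*E² (p(E) = -2 + E*(E + E) = -2 + E*(2*E) = -2 + 2*E²)
(20*p(j(-5)))*(13 + 1) = (20*(-2 + 2*6²))*(13 + 1) = (20*(-2 + 2*36))*14 = (20*(-2 + 72))*14 = (20*70)*14 = 1400*14 = 19600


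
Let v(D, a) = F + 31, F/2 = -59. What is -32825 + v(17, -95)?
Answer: -32912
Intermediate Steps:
F = -118 (F = 2*(-59) = -118)
v(D, a) = -87 (v(D, a) = -118 + 31 = -87)
-32825 + v(17, -95) = -32825 - 87 = -32912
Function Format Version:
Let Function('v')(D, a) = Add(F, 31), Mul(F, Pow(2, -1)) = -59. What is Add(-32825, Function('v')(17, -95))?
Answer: -32912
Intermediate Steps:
F = -118 (F = Mul(2, -59) = -118)
Function('v')(D, a) = -87 (Function('v')(D, a) = Add(-118, 31) = -87)
Add(-32825, Function('v')(17, -95)) = Add(-32825, -87) = -32912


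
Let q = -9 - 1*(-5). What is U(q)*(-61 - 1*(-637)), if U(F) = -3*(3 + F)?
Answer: 1728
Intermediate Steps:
q = -4 (q = -9 + 5 = -4)
U(F) = -9 - 3*F
U(q)*(-61 - 1*(-637)) = (-9 - 3*(-4))*(-61 - 1*(-637)) = (-9 + 12)*(-61 + 637) = 3*576 = 1728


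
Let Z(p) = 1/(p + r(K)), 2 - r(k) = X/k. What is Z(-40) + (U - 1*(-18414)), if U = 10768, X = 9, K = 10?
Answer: 11351788/389 ≈ 29182.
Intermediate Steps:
r(k) = 2 - 9/k
Z(p) = 1/(11/10 + p) (Z(p) = 1/(p + (2 - 9/10)) = 1/(p + 11/10) = 1/(11/10 + p))
Z(-40) + (U - 1*(-18414)) = 10/(11 + 10*(-40)) + (10768 - 1*(-18414)) = 10/(11 - 400) + (10768 + 18414) = 10/(-389) + 29182 = 10*(-1/389) + 29182 = -10/389 + 29182 = 11351788/389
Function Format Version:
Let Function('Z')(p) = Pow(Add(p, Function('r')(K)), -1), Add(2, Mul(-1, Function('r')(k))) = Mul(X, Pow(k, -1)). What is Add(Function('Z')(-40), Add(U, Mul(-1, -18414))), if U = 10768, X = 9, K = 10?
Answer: Rational(11351788, 389) ≈ 29182.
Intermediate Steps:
Function('r')(k) = Add(2, Mul(-9, Pow(k, -1))) (Function('r')(k) = Add(2, Mul(-1, Mul(9, Pow(k, -1)))) = Add(2, Mul(-9, Pow(k, -1))))
Function('Z')(p) = Pow(Add(Rational(11, 10), p), -1) (Function('Z')(p) = Pow(Add(p, Add(2, Mul(-9, Pow(10, -1)))), -1) = Pow(Add(p, Add(2, Mul(-9, Rational(1, 10)))), -1) = Pow(Add(p, Add(2, Rational(-9, 10))), -1) = Pow(Add(p, Rational(11, 10)), -1) = Pow(Add(Rational(11, 10), p), -1))
Add(Function('Z')(-40), Add(U, Mul(-1, -18414))) = Add(Mul(10, Pow(Add(11, Mul(10, -40)), -1)), Add(10768, Mul(-1, -18414))) = Add(Mul(10, Pow(Add(11, -400), -1)), Add(10768, 18414)) = Add(Mul(10, Pow(-389, -1)), 29182) = Add(Mul(10, Rational(-1, 389)), 29182) = Add(Rational(-10, 389), 29182) = Rational(11351788, 389)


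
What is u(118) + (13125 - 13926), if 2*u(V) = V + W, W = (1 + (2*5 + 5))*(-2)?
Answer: -758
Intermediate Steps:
W = -32 (W = (1 + (10 + 5))*(-2) = (1 + 15)*(-2) = 16*(-2) = -32)
u(V) = -16 + V/2 (u(V) = (V - 32)/2 = (-32 + V)/2 = -16 + V/2)
u(118) + (13125 - 13926) = (-16 + (1/2)*118) + (13125 - 13926) = (-16 + 59) - 801 = 43 - 801 = -758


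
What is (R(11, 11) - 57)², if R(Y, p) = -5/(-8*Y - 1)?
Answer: 25684624/7921 ≈ 3242.6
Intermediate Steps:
R(Y, p) = -5/(-1 - 8*Y)
(R(11, 11) - 57)² = (5/(1 + 8*11) - 57)² = (5/(1 + 88) - 57)² = (5/89 - 57)² = (-5068/89)² = 25684624/7921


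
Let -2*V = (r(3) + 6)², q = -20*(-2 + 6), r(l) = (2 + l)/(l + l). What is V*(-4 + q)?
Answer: 11767/6 ≈ 1961.2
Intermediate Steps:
r(l) = (2 + l)/(2*l) (r(l) = (2 + l)/((2*l)) = (2 + l)*(1/(2*l)) = (2 + l)/(2*l))
q = -80 (q = -20*4 = -4*20 = -80)
V = -1681/72 (V = -((½)*(2 + 3)/3 + 6)²/2 = -((½)*(⅓)*5 + 6)²/2 = -(⅚ + 6)²/2 = -(41/6)²/2 = -½*1681/36 = -1681/72 ≈ -23.347)
V*(-4 + q) = -1681*(-4 - 80)/72 = -1681/72*(-84) = 11767/6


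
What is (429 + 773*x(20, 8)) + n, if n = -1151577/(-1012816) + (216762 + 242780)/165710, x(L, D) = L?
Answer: 190526181714713/11988124240 ≈ 15893.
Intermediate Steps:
n = 46875665353/11988124240 (n = -1151577*(-1/1012816) + 459542*(1/165710) = 164511/144688 + 229771/82855 = 46875665353/11988124240 ≈ 3.9102)
(429 + 773*x(20, 8)) + n = (429 + 773*20) + 46875665353/11988124240 = (429 + 15460) + 46875665353/11988124240 = 15889 + 46875665353/11988124240 = 190526181714713/11988124240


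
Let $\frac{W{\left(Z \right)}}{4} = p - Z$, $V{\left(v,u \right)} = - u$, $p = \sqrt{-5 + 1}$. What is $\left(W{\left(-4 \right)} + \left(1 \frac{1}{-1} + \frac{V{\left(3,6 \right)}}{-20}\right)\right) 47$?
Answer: $\frac{7191}{10} + 376 i \approx 719.1 + 376.0 i$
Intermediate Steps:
$p = 2 i$ ($p = \sqrt{-4} = 2 i \approx 2.0 i$)
$W{\left(Z \right)} = - 4 Z + 8 i$ ($W{\left(Z \right)} = 4 \left(2 i - Z\right) = 4 \left(- Z + 2 i\right) = - 4 Z + 8 i$)
$\left(W{\left(-4 \right)} + \left(1 \frac{1}{-1} + \frac{V{\left(3,6 \right)}}{-20}\right)\right) 47 = \left(\left(\left(-4\right) \left(-4\right) + 8 i\right) + \left(1 \frac{1}{-1} + \frac{\left(-1\right) 6}{-20}\right)\right) 47 = \left(\left(16 + 8 i\right) + \left(1 \left(-1\right) - - \frac{3}{10}\right)\right) 47 = \left(\left(16 + 8 i\right) + \left(-1 + \frac{3}{10}\right)\right) 47 = \left(\left(16 + 8 i\right) - \frac{7}{10}\right) 47 = \left(\frac{153}{10} + 8 i\right) 47 = \frac{7191}{10} + 376 i$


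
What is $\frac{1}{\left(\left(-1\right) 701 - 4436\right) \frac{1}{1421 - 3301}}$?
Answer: $\frac{1880}{5137} \approx 0.36597$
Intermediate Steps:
$\frac{1}{\left(\left(-1\right) 701 - 4436\right) \frac{1}{1421 - 3301}} = \frac{1}{\left(-701 - 4436\right) \frac{1}{-1880}} = \frac{1}{\left(-5137\right) \left(- \frac{1}{1880}\right)} = \frac{1}{\frac{5137}{1880}} = \frac{1880}{5137}$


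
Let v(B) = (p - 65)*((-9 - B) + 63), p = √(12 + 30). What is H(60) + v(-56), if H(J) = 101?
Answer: -7049 + 110*√42 ≈ -6336.1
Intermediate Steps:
p = √42 ≈ 6.4807
v(B) = (-65 + √42)*(54 - B) (v(B) = (√42 - 65)*((-9 - B) + 63) = (-65 + √42)*(54 - B))
H(60) + v(-56) = 101 + (-3510 + 54*√42 + 65*(-56) - 1*(-56)*√42) = 101 + (-3510 + 54*√42 - 3640 + 56*√42) = 101 + (-7150 + 110*√42) = -7049 + 110*√42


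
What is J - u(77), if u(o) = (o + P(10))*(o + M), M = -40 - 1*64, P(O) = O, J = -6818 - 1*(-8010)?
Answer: 3541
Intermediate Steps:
J = 1192 (J = -6818 + 8010 = 1192)
M = -104 (M = -40 - 64 = -104)
u(o) = (-104 + o)*(10 + o) (u(o) = (o + 10)*(o - 104) = (10 + o)*(-104 + o) = (-104 + o)*(10 + o))
J - u(77) = 1192 - (-1040 + 77**2 - 94*77) = 1192 - (-1040 + 5929 - 7238) = 1192 - 1*(-2349) = 1192 + 2349 = 3541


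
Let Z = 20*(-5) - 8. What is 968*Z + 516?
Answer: -104028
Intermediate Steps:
Z = -108 (Z = -100 - 8 = -108)
968*Z + 516 = 968*(-108) + 516 = -104544 + 516 = -104028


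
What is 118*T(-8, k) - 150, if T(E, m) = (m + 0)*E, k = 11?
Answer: -10534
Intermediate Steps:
T(E, m) = E*m (T(E, m) = m*E = E*m)
118*T(-8, k) - 150 = 118*(-8*11) - 150 = 118*(-88) - 150 = -10384 - 150 = -10534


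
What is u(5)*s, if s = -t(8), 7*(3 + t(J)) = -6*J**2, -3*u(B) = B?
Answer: -675/7 ≈ -96.429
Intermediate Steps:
u(B) = -B/3
t(J) = -3 - 6*J**2/7 (t(J) = -3 + (-6*J**2)/7 = -3 - 6*J**2/7)
s = 405/7 (s = -(-3 - 6/7*8**2) = -(-3 - 6/7*64) = -(-3 - 384/7) = -1*(-405/7) = 405/7 ≈ 57.857)
u(5)*s = -1/3*5*(405/7) = -5/3*405/7 = -675/7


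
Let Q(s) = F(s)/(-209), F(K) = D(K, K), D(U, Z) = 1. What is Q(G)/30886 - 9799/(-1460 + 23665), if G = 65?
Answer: -63254272231/143337138670 ≈ -0.44130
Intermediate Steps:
F(K) = 1
Q(s) = -1/209 (Q(s) = 1/(-209) = 1*(-1/209) = -1/209)
Q(G)/30886 - 9799/(-1460 + 23665) = -1/209/30886 - 9799/(-1460 + 23665) = -1/209*1/30886 - 9799/22205 = -1/6455174 - 9799*1/22205 = -1/6455174 - 9799/22205 = -63254272231/143337138670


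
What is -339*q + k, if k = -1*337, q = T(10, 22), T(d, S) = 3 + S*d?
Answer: -75934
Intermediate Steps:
q = 223 (q = 3 + 22*10 = 3 + 220 = 223)
k = -337
-339*q + k = -339*223 - 337 = -75597 - 337 = -75934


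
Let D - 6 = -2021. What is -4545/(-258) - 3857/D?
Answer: 3384427/173290 ≈ 19.530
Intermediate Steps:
D = -2015 (D = 6 - 2021 = -2015)
-4545/(-258) - 3857/D = -4545/(-258) - 3857/(-2015) = -4545*(-1/258) - 3857*(-1/2015) = 1515/86 + 3857/2015 = 3384427/173290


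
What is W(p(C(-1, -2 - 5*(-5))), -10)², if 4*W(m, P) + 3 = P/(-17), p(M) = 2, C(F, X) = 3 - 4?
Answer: 1681/4624 ≈ 0.36354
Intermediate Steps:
C(F, X) = -1
W(m, P) = -¾ - P/68 (W(m, P) = -¾ + (P/(-17))/4 = -¾ + (P*(-1/17))/4 = -¾ + (-P/17)/4 = -¾ - P/68)
W(p(C(-1, -2 - 5*(-5))), -10)² = (-¾ - 1/68*(-10))² = (-¾ + 5/34)² = (-41/68)² = 1681/4624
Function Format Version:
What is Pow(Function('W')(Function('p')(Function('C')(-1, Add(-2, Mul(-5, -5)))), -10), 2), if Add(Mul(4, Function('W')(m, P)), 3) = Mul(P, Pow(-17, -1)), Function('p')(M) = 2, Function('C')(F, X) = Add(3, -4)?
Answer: Rational(1681, 4624) ≈ 0.36354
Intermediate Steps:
Function('C')(F, X) = -1
Function('W')(m, P) = Add(Rational(-3, 4), Mul(Rational(-1, 68), P)) (Function('W')(m, P) = Add(Rational(-3, 4), Mul(Rational(1, 4), Mul(P, Pow(-17, -1)))) = Add(Rational(-3, 4), Mul(Rational(1, 4), Mul(P, Rational(-1, 17)))) = Add(Rational(-3, 4), Mul(Rational(1, 4), Mul(Rational(-1, 17), P))) = Add(Rational(-3, 4), Mul(Rational(-1, 68), P)))
Pow(Function('W')(Function('p')(Function('C')(-1, Add(-2, Mul(-5, -5)))), -10), 2) = Pow(Add(Rational(-3, 4), Mul(Rational(-1, 68), -10)), 2) = Pow(Add(Rational(-3, 4), Rational(5, 34)), 2) = Pow(Rational(-41, 68), 2) = Rational(1681, 4624)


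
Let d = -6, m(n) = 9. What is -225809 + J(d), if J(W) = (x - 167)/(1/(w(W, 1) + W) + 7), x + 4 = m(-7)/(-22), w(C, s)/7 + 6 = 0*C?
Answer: -832196669/3685 ≈ -2.2583e+5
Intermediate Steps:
w(C, s) = -42 (w(C, s) = -42 + 7*(0*C) = -42 + 7*0 = -42 + 0 = -42)
x = -97/22 (x = -4 + 9/(-22) = -4 + 9*(-1/22) = -4 - 9/22 = -97/22 ≈ -4.4091)
J(W) = -3771/(22*(7 + 1/(-42 + W))) (J(W) = (-97/22 - 167)/(1/(-42 + W) + 7) = -3771/(22*(7 + 1/(-42 + W))))
-225809 + J(d) = -225809 + 3771*(42 - 1*(-6))/(22*(-293 + 7*(-6))) = -225809 + 3771*(42 + 6)/(22*(-293 - 42)) = -225809 + (3771/22)*48/(-335) = -225809 + (3771/22)*(-1/335)*48 = -225809 - 90504/3685 = -832196669/3685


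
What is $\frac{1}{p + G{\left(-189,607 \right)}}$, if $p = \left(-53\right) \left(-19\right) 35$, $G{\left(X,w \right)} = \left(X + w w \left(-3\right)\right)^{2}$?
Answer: $\frac{1}{1222209882541} \approx 8.1819 \cdot 10^{-13}$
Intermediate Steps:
$G{\left(X,w \right)} = \left(X - 3 w^{2}\right)^{2}$ ($G{\left(X,w \right)} = \left(X + w^{2} \left(-3\right)\right)^{2} = \left(X - 3 w^{2}\right)^{2}$)
$p = 35245$ ($p = 1007 \cdot 35 = 35245$)
$\frac{1}{p + G{\left(-189,607 \right)}} = \frac{1}{35245 + \left(-189 - 3 \cdot 607^{2}\right)^{2}} = \frac{1}{35245 + \left(-189 - 1105347\right)^{2}} = \frac{1}{35245 + \left(-1105536\right)^{2}} = \frac{1}{35245 + 1222209847296} = \frac{1}{1222209882541}$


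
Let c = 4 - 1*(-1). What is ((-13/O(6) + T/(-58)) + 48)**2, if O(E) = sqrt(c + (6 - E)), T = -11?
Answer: 39628641/16820 - 7267*sqrt(5)/29 ≈ 1795.7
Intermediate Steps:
c = 5 (c = 4 + 1 = 5)
O(E) = sqrt(11 - E) (O(E) = sqrt(5 + (6 - E)) = sqrt(11 - E))
((-13/O(6) + T/(-58)) + 48)**2 = ((-13/sqrt(11 - 1*6) - 11/(-58)) + 48)**2 = ((-13/sqrt(11 - 6) - 11*(-1/58)) + 48)**2 = ((-13*sqrt(5)/5 + 11/58) + 48)**2 = ((11/58 - 13*sqrt(5)/5) + 48)**2 = (2795/58 - 13*sqrt(5)/5)**2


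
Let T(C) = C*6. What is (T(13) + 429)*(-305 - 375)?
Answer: -344760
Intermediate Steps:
T(C) = 6*C
(T(13) + 429)*(-305 - 375) = (6*13 + 429)*(-305 - 375) = (78 + 429)*(-680) = 507*(-680) = -344760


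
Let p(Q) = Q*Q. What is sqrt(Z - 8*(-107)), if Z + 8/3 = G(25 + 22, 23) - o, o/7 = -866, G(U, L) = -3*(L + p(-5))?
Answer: sqrt(60942)/3 ≈ 82.288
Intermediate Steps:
p(Q) = Q**2
G(U, L) = -75 - 3*L (G(U, L) = -3*(L + (-5)**2) = -3*(L + 25) = -3*(25 + L) = -75 - 3*L)
o = -6062 (o = 7*(-866) = -6062)
Z = 17746/3 (Z = -8/3 + ((-75 - 3*23) - 1*(-6062)) = -8/3 + ((-75 - 69) + 6062) = -8/3 + (-144 + 6062) = -8/3 + 5918 = 17746/3 ≈ 5915.3)
sqrt(Z - 8*(-107)) = sqrt(17746/3 - 8*(-107)) = sqrt(17746/3 + 856) = sqrt(20314/3) = sqrt(60942)/3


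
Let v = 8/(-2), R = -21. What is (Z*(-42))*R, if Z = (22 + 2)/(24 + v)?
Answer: 5292/5 ≈ 1058.4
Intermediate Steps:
v = -4 (v = 8*(-½) = -4)
Z = 6/5 (Z = (22 + 2)/(24 - 4) = 24/20 = 24*(1/20) = 6/5 ≈ 1.2000)
(Z*(-42))*R = ((6/5)*(-42))*(-21) = -252/5*(-21) = 5292/5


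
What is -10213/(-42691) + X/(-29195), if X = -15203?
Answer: 947199808/1246363745 ≈ 0.75997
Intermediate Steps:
-10213/(-42691) + X/(-29195) = -10213/(-42691) - 15203/(-29195) = -10213*(-1/42691) - 15203*(-1/29195) = 10213/42691 + 15203/29195 = 947199808/1246363745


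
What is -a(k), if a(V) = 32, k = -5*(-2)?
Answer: -32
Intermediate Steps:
k = 10
-a(k) = -1*32 = -32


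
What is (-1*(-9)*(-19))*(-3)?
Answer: 513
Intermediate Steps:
(-1*(-9)*(-19))*(-3) = (9*(-19))*(-3) = -171*(-3) = 513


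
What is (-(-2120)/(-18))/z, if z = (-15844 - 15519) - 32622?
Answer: 212/115173 ≈ 0.0018407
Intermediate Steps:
z = -63985 (z = -31363 - 32622 = -63985)
(-(-2120)/(-18))/z = -(-2120)/(-18)/(-63985) = -(-2120)*(-1)/18*(-1/63985) = -106*10/9*(-1/63985) = -1060/9*(-1/63985) = 212/115173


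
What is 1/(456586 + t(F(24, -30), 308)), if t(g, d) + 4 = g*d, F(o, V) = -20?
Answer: 1/450422 ≈ 2.2201e-6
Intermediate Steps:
t(g, d) = -4 + d*g (t(g, d) = -4 + g*d = -4 + d*g)
1/(456586 + t(F(24, -30), 308)) = 1/(456586 + (-4 + 308*(-20))) = 1/(456586 + (-4 - 6160)) = 1/(456586 - 6164) = 1/450422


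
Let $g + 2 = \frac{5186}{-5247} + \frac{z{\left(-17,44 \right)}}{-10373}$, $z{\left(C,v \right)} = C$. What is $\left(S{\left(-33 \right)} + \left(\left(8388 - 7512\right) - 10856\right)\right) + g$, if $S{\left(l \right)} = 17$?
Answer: $- \frac{49310915054}{4947921} \approx -9966.0$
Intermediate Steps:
$g = - \frac{14778131}{4947921}$ ($g = -2 + \left(\frac{5186}{-5247} - \frac{17}{-10373}\right) = -2 + \left(5186 \left(- \frac{1}{5247}\right) - - \frac{17}{10373}\right) = -2 + \left(- \frac{5186}{5247} + \frac{17}{10373}\right) = -2 - \frac{4882289}{4947921} = - \frac{14778131}{4947921} \approx -2.9867$)
$\left(S{\left(-33 \right)} + \left(\left(8388 - 7512\right) - 10856\right)\right) + g = \left(17 + \left(\left(8388 - 7512\right) - 10856\right)\right) - \frac{14778131}{4947921} = \left(17 + \left(876 - 10856\right)\right) - \frac{14778131}{4947921} = \left(17 - 9980\right) - \frac{14778131}{4947921} = -9963 - \frac{14778131}{4947921} = - \frac{49310915054}{4947921}$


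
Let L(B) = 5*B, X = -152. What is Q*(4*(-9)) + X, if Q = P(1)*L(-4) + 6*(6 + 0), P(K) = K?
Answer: -728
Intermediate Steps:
Q = 16 (Q = 1*(5*(-4)) + 6*(6 + 0) = 1*(-20) + 6*6 = -20 + 36 = 16)
Q*(4*(-9)) + X = 16*(4*(-9)) - 152 = 16*(-36) - 152 = -576 - 152 = -728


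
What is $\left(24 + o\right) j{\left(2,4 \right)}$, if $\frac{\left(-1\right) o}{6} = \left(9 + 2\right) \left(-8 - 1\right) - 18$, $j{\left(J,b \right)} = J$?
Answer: $1452$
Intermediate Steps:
$o = 702$ ($o = - 6 \left(\left(9 + 2\right) \left(-8 - 1\right) - 18\right) = - 6 \left(11 \left(-9\right) - 18\right) = - 6 \left(-99 - 18\right) = \left(-6\right) \left(-117\right) = 702$)
$\left(24 + o\right) j{\left(2,4 \right)} = \left(24 + 702\right) 2 = 726 \cdot 2 = 1452$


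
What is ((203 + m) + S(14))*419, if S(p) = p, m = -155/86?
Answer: 7754433/86 ≈ 90168.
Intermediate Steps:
m = -155/86 (m = -155*1/86 = -155/86 ≈ -1.8023)
((203 + m) + S(14))*419 = ((203 - 155/86) + 14)*419 = (17303/86 + 14)*419 = (18507/86)*419 = 7754433/86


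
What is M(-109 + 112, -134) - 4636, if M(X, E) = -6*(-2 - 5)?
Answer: -4594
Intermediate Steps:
M(X, E) = 42 (M(X, E) = -6*(-7) = 42)
M(-109 + 112, -134) - 4636 = 42 - 4636 = -4594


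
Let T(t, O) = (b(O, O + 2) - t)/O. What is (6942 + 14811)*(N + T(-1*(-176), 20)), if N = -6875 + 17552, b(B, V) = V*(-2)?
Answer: 232017498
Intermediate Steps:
b(B, V) = -2*V
N = 10677
T(t, O) = (-4 - t - 2*O)/O (T(t, O) = (-2*(O + 2) - t)/O = (-2*(2 + O) - t)/O = ((-4 - 2*O) - t)/O = (-4 - t - 2*O)/O)
(6942 + 14811)*(N + T(-1*(-176), 20)) = (6942 + 14811)*(10677 + (-4 - (-1)*(-176) - 2*20)/20) = 21753*(10677 + (-4 - 1*176 - 40)/20) = 21753*(10677 + (-4 - 176 - 40)/20) = 21753*(10677 + (1/20)*(-220)) = 21753*(10677 - 11) = 21753*10666 = 232017498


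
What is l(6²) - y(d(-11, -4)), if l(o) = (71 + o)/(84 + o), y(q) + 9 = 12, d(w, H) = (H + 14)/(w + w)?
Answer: -253/120 ≈ -2.1083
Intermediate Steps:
d(w, H) = (14 + H)/(2*w) (d(w, H) = (14 + H)/((2*w)) = (14 + H)*(1/(2*w)) = (14 + H)/(2*w))
y(q) = 3 (y(q) = -9 + 12 = 3)
l(o) = (71 + o)/(84 + o)
l(6²) - y(d(-11, -4)) = (71 + 6²)/(84 + 6²) - 1*3 = (71 + 36)/(84 + 36) - 3 = 107/120 - 3 = -253/120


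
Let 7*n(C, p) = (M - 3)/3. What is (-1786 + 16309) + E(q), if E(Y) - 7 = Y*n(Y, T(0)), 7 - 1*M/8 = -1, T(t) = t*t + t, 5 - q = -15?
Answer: 306350/21 ≈ 14588.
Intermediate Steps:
q = 20 (q = 5 - 1*(-15) = 5 + 15 = 20)
T(t) = t + t² (T(t) = t² + t = t + t²)
M = 64 (M = 56 - 8*(-1) = 56 + 8 = 64)
n(C, p) = 61/21 (n(C, p) = ((64 - 3)/3)/7 = (61*(⅓))/7 = (⅐)*(61/3) = 61/21)
E(Y) = 7 + 61*Y/21 (E(Y) = 7 + Y*(61/21) = 7 + 61*Y/21)
(-1786 + 16309) + E(q) = (-1786 + 16309) + (7 + (61/21)*20) = 14523 + (7 + 1220/21) = 14523 + 1367/21 = 306350/21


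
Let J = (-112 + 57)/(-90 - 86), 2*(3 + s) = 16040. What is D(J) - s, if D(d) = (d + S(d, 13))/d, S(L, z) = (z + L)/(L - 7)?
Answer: -4291968/535 ≈ -8022.4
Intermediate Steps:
s = 8017 (s = -3 + (½)*16040 = -3 + 8020 = 8017)
S(L, z) = (L + z)/(-7 + L)
J = 5/16 (J = -55/(-176) = -55*(-1/176) = 5/16 ≈ 0.31250)
D(d) = (d + (13 + d)/(-7 + d))/d (D(d) = (d + (d + 13)/(-7 + d))/d = (d + (13 + d)/(-7 + d))/d)
D(J) - s = (13 + 5/16 + 5*(-7 + 5/16)/16)/((5/16)*(-7 + 5/16)) - 1*8017 = 16*(13 + 5/16 + (5/16)*(-107/16))/(5*(-107/16)) - 8017 = (16/5)*(-16/107)*(13 + 5/16 - 535/256) - 8017 = (16/5)*(-16/107)*(2873/256) - 8017 = -2873/535 - 8017 = -4291968/535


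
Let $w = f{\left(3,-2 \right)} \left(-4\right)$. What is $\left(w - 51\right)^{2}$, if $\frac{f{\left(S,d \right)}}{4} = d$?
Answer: $361$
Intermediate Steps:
$f{\left(S,d \right)} = 4 d$
$w = 32$ ($w = 4 \left(-2\right) \left(-4\right) = \left(-8\right) \left(-4\right) = 32$)
$\left(w - 51\right)^{2} = \left(32 - 51\right)^{2} = \left(-19\right)^{2} = 361$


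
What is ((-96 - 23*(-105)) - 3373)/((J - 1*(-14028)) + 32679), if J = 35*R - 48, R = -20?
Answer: -1054/45959 ≈ -0.022933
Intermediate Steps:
J = -748 (J = 35*(-20) - 48 = -700 - 48 = -748)
((-96 - 23*(-105)) - 3373)/((J - 1*(-14028)) + 32679) = ((-96 - 23*(-105)) - 3373)/((-748 - 1*(-14028)) + 32679) = ((-96 + 2415) - 3373)/((-748 + 14028) + 32679) = (2319 - 3373)/(13280 + 32679) = -1054/45959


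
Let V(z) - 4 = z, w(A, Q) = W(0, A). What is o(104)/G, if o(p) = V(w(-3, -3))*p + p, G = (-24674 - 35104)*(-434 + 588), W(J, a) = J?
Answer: -130/2301453 ≈ -5.6486e-5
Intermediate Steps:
G = -9205812 (G = -59778*154 = -9205812)
w(A, Q) = 0
V(z) = 4 + z
o(p) = 5*p (o(p) = (4 + 0)*p + p = 4*p + p = 5*p)
o(104)/G = (5*104)/(-9205812) = 520*(-1/9205812) = -130/2301453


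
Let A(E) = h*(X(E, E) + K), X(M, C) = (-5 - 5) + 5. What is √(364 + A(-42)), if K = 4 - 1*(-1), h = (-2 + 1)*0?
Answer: 2*√91 ≈ 19.079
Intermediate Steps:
X(M, C) = -5 (X(M, C) = -10 + 5 = -5)
h = 0 (h = -1*0 = 0)
K = 5 (K = 4 + 1 = 5)
A(E) = 0 (A(E) = 0*(-5 + 5) = 0*0 = 0)
√(364 + A(-42)) = √(364 + 0) = √364 = 2*√91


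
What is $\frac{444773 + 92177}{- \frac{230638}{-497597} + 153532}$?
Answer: $\frac{133592354575}{38198646621} \approx 3.4973$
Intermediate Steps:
$\frac{444773 + 92177}{- \frac{230638}{-497597} + 153532} = \frac{536950}{\left(-230638\right) \left(- \frac{1}{497597}\right) + 153532} = \frac{536950}{\frac{230638}{497597} + 153532} = \frac{536950}{\frac{76397293242}{497597}} = 536950 \cdot \frac{497597}{76397293242} = \frac{133592354575}{38198646621}$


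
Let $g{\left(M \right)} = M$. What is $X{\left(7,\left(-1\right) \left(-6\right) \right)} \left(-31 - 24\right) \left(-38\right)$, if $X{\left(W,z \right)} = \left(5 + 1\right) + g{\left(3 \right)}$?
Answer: $18810$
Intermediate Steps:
$X{\left(W,z \right)} = 9$ ($X{\left(W,z \right)} = \left(5 + 1\right) + 3 = 6 + 3 = 9$)
$X{\left(7,\left(-1\right) \left(-6\right) \right)} \left(-31 - 24\right) \left(-38\right) = 9 \left(-31 - 24\right) \left(-38\right) = 9 \left(-55\right) \left(-38\right) = \left(-495\right) \left(-38\right) = 18810$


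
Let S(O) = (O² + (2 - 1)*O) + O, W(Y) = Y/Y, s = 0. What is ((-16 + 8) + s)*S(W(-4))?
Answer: -24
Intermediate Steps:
W(Y) = 1
S(O) = O² + 2*O (S(O) = (O² + 1*O) + O = (O² + O) + O = (O + O²) + O = O² + 2*O)
((-16 + 8) + s)*S(W(-4)) = ((-16 + 8) + 0)*(1*(2 + 1)) = (-8 + 0)*(1*3) = -8*3 = -24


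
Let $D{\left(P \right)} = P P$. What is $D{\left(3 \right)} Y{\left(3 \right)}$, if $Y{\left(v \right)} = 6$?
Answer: $54$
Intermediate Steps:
$D{\left(P \right)} = P^{2}$
$D{\left(3 \right)} Y{\left(3 \right)} = 3^{2} \cdot 6 = 9 \cdot 6 = 54$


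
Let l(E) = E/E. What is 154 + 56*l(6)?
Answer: 210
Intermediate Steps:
l(E) = 1
154 + 56*l(6) = 154 + 56*1 = 154 + 56 = 210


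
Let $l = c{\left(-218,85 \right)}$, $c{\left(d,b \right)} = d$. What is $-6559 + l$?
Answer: $-6777$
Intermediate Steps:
$l = -218$
$-6559 + l = -6559 - 218 = -6777$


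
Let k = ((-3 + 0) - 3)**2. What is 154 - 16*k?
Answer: -422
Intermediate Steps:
k = 36 (k = (-3 - 3)**2 = (-6)**2 = 36)
154 - 16*k = 154 - 16*36 = 154 - 576 = -422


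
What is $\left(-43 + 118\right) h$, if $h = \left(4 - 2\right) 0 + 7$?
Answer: $525$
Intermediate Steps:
$h = 7$ ($h = 2 \cdot 0 + 7 = 0 + 7 = 7$)
$\left(-43 + 118\right) h = \left(-43 + 118\right) 7 = 75 \cdot 7 = 525$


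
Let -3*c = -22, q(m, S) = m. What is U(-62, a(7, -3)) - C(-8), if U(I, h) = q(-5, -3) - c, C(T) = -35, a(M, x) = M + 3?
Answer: 68/3 ≈ 22.667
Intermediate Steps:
a(M, x) = 3 + M
c = 22/3 (c = -⅓*(-22) = 22/3 ≈ 7.3333)
U(I, h) = -37/3 (U(I, h) = -5 - 1*22/3 = -5 - 22/3 = -37/3)
U(-62, a(7, -3)) - C(-8) = -37/3 - 1*(-35) = -37/3 + 35 = 68/3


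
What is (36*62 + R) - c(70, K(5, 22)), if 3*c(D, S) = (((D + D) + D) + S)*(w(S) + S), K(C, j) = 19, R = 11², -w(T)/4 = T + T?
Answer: 37516/3 ≈ 12505.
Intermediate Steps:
w(T) = -8*T (w(T) = -4*(T + T) = -8*T)
R = 121
c(D, S) = -7*S*(S + 3*D)/3 (c(D, S) = ((((D + D) + D) + S)*(-8*S + S))/3 = (((2*D + D) + S)*(-7*S))/3 = ((3*D + S)*(-7*S))/3 = ((S + 3*D)*(-7*S))/3 = (-7*S*(S + 3*D))/3 = -7*S*(S + 3*D)/3)
(36*62 + R) - c(70, K(5, 22)) = (36*62 + 121) - 7*19*(-1*19 - 3*70)/3 = (2232 + 121) - 7*19*(-19 - 210)/3 = 2353 - 7*19*(-229)/3 = 2353 - 1*(-30457/3) = 2353 + 30457/3 = 37516/3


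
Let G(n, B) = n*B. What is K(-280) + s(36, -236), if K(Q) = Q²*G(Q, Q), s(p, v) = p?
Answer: 6146560036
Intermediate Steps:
G(n, B) = B*n
K(Q) = Q⁴ (K(Q) = Q²*(Q*Q) = Q²*Q² = Q⁴)
K(-280) + s(36, -236) = (-280)⁴ + 36 = 6146560000 + 36 = 6146560036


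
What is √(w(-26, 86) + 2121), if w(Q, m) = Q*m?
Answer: I*√115 ≈ 10.724*I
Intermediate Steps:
√(w(-26, 86) + 2121) = √(-26*86 + 2121) = √(-2236 + 2121) = √(-115) = I*√115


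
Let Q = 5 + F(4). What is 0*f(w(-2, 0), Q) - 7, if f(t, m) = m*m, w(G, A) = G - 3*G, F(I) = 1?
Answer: -7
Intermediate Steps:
w(G, A) = -2*G
Q = 6 (Q = 5 + 1 = 6)
f(t, m) = m²
0*f(w(-2, 0), Q) - 7 = 0*6² - 7 = 0*36 - 7 = 0 - 7 = -7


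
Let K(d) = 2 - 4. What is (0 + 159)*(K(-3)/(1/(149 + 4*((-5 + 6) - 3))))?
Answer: -44838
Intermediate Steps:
K(d) = -2
(0 + 159)*(K(-3)/(1/(149 + 4*((-5 + 6) - 3)))) = (0 + 159)*(-(298 + 8*((-5 + 6) - 3))) = 159*(-(298 + 8*(1 - 3))) = 159*(-2/(1/(149 + 4*(-2)))) = 159*(-2/(1/(149 - 8))) = 159*(-2/(1/141)) = 159*(-2/1/141) = 159*(-2*141) = 159*(-282) = -44838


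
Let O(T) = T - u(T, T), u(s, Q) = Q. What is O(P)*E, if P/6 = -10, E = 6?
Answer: 0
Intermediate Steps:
P = -60 (P = 6*(-10) = -60)
O(T) = 0 (O(T) = T - T = 0)
O(P)*E = 0*6 = 0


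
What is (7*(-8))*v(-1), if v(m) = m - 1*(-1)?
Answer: 0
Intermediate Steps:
v(m) = 1 + m (v(m) = m + 1 = 1 + m)
(7*(-8))*v(-1) = (7*(-8))*(1 - 1) = -56*0 = 0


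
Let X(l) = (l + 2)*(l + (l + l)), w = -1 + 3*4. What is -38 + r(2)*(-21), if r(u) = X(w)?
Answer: -9047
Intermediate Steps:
w = 11 (w = -1 + 12 = 11)
X(l) = 3*l*(2 + l) (X(l) = (2 + l)*(l + 2*l) = (2 + l)*(3*l) = 3*l*(2 + l))
r(u) = 429 (r(u) = 3*11*(2 + 11) = 3*11*13 = 429)
-38 + r(2)*(-21) = -38 + 429*(-21) = -38 - 9009 = -9047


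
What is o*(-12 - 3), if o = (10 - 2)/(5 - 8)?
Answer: 40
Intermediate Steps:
o = -8/3 (o = 8/(-3) = 8*(-1/3) = -8/3 ≈ -2.6667)
o*(-12 - 3) = -8*(-12 - 3)/3 = -8/3*(-15) = 40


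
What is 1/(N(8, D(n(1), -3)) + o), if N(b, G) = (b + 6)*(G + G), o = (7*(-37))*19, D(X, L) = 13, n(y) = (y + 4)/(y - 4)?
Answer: -1/4557 ≈ -0.00021944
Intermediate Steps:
n(y) = (4 + y)/(-4 + y)
o = -4921 (o = -259*19 = -4921)
N(b, G) = 2*G*(6 + b) (N(b, G) = (6 + b)*(2*G) = 2*G*(6 + b))
1/(N(8, D(n(1), -3)) + o) = 1/(2*13*(6 + 8) - 4921) = 1/(2*13*14 - 4921) = 1/(364 - 4921) = 1/(-4557) = -1/4557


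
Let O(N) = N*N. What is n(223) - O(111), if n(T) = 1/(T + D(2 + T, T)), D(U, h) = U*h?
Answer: -620953757/50398 ≈ -12321.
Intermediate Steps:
O(N) = N²
n(T) = 1/(T + T*(2 + T)) (n(T) = 1/(T + (2 + T)*T) = 1/(T + T*(2 + T)))
n(223) - O(111) = 1/(223*(3 + 223)) - 1*111² = (1/223)/226 - 1*12321 = (1/223)*(1/226) - 12321 = 1/50398 - 12321 = -620953757/50398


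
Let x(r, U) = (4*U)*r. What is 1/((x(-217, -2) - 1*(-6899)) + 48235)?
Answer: 1/56870 ≈ 1.7584e-5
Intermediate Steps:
x(r, U) = 4*U*r
1/((x(-217, -2) - 1*(-6899)) + 48235) = 1/((4*(-2)*(-217) - 1*(-6899)) + 48235) = 1/((1736 + 6899) + 48235) = 1/(8635 + 48235) = 1/56870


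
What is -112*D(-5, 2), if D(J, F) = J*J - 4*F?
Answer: -1904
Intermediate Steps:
D(J, F) = J² - 4*F
-112*D(-5, 2) = -112*((-5)² - 4*2) = -112*(25 - 8) = -112*17 = -1904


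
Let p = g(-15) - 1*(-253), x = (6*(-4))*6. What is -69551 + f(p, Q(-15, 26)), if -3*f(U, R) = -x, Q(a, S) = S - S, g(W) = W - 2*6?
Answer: -69599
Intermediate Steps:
g(W) = -12 + W (g(W) = W - 12 = -12 + W)
x = -144 (x = -24*6 = -144)
Q(a, S) = 0
p = 226 (p = (-12 - 15) - 1*(-253) = -27 + 253 = 226)
f(U, R) = -48 (f(U, R) = -(-1)*(-144)/3 = -1/3*144 = -48)
-69551 + f(p, Q(-15, 26)) = -69551 - 48 = -69599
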